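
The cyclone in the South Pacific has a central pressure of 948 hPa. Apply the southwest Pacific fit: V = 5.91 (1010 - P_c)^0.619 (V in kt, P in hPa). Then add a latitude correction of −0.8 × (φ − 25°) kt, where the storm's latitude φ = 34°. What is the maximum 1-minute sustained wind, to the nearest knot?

69 kt

ΔP = 1010 − 948 = 62 hPa.
62^0.619 ≈ 12.867.
V ≈ 5.91 × 12.867 ≈ 76.0 kt.
Latitude correction: −0.8 × (34 − 25) = -7.2 kt.
Corrected V ≈ 68.8 kt → 69 kt.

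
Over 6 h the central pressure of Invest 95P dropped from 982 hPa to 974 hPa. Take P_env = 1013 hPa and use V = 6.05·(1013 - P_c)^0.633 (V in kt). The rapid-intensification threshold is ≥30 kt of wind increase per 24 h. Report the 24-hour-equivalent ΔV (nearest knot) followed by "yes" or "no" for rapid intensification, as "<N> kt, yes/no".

V₁: ΔP = 31, V ≈ 6.05 × 31^0.633 ≈ 53.18 kt.
V₂: ΔP = 39, V ≈ 6.05 × 39^0.633 ≈ 61.50 kt.
ΔV over 6 h = 8.32 kt → 24 h equivalent = 8.32 × 24/6 ≈ 33.28 kt.
33 kt ≥ 30 kt ⇒ rapid intensification.

33 kt, yes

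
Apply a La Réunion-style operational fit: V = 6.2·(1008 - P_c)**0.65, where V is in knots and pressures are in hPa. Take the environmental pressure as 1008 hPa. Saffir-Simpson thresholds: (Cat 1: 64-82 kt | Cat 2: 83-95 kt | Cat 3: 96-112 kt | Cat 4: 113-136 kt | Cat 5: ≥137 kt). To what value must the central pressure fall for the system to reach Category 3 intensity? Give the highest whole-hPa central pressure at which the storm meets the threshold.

940 hPa

Category 3 begins at V = 96 kt.
Required ΔP = (96/6.2)^(1/0.65) = 15.484^1.538 ≈ 67.70 hPa.
P_c ≤ 1008 − 67.70 = 940.30, so the highest integer P_c is 940 hPa.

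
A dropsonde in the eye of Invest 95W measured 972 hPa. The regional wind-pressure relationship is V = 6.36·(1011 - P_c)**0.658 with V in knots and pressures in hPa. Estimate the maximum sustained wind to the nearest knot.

71 kt

ΔP = 1011 − 972 = 39 hPa.
39^0.658 ≈ 11.141.
V ≈ 6.36 × 11.141 ≈ 70.9 kt.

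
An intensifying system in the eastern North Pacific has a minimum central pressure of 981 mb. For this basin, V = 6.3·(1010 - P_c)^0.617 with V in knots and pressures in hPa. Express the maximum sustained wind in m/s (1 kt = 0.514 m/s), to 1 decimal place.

ΔP = 1010 − 981 = 29 mb.
V ≈ 6.3 × 29^0.617 = 6.3 × 7.985 ≈ 50.308 kt.
50.308 × 0.514 ≈ 25.86 m/s → 25.9 m/s.

25.9 m/s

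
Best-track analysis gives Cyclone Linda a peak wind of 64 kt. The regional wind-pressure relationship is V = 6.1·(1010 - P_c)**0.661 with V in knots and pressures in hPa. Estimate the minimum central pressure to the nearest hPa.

ΔP = (V / 6.1)^(1/0.661) = (64/6.1)^1.513.
64/6.1 = 10.492; 10.492^1.513 ≈ 35.03 hPa.
P_c = 1010 − 35.03 = 974.97 ≈ 975 hPa.

975 hPa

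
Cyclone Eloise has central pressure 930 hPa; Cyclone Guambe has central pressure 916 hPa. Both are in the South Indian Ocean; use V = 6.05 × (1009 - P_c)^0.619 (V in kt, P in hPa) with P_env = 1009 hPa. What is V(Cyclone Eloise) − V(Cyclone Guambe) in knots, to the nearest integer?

-10 kt

Cyclone Eloise: ΔP = 79; V ≈ 6.05 × 79^0.619 ≈ 90.45 kt.
Cyclone Guambe: ΔP = 93; V ≈ 6.05 × 93^0.619 ≈ 100.06 kt.
Difference ≈ 90.45 − 100.06 = -9.61 → -10 kt.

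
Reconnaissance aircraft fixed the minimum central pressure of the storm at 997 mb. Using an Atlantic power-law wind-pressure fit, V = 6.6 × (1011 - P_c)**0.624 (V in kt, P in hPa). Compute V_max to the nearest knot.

ΔP = 1011 − 997 = 14 mb.
14^0.624 ≈ 5.190.
V ≈ 6.6 × 5.190 ≈ 34.3 kt.

34 kt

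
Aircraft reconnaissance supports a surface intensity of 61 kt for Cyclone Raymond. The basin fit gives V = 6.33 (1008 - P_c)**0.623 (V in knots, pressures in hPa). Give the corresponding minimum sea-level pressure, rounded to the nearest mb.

ΔP = (V / 6.33)^(1/0.623) = (61/6.33)^1.605.
61/6.33 = 9.637; 9.637^1.605 ≈ 37.96 mb.
P_c = 1008 − 37.96 = 970.04 ≈ 970 mb.

970 mb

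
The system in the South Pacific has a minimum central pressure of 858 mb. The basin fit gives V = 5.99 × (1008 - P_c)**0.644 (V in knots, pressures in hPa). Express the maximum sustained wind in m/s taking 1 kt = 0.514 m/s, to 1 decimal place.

ΔP = 1008 − 858 = 150 mb.
V ≈ 5.99 × 150^0.644 = 5.99 × 25.200 ≈ 150.949 kt.
150.949 × 0.514 ≈ 77.59 m/s → 77.6 m/s.

77.6 m/s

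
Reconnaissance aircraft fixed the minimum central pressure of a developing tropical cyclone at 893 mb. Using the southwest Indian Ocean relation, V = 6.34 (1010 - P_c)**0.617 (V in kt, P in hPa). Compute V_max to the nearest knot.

120 kt

ΔP = 1010 − 893 = 117 mb.
117^0.617 ≈ 18.883.
V ≈ 6.34 × 18.883 ≈ 119.7 kt.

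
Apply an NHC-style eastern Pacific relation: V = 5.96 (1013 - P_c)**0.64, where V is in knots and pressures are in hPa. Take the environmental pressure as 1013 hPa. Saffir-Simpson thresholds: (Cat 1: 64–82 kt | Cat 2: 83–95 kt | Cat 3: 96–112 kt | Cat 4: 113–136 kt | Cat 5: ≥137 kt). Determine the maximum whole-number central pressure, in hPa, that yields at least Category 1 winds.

972 hPa

Category 1 begins at V = 64 kt.
Required ΔP = (64/5.96)^(1/0.64) = 10.738^1.562 ≈ 40.82 hPa.
P_c ≤ 1013 − 40.82 = 972.18, so the highest integer P_c is 972 hPa.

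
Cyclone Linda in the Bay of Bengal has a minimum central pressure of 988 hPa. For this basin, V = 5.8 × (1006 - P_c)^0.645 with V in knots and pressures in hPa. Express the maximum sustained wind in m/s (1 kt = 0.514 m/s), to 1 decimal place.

ΔP = 1006 − 988 = 18 hPa.
V ≈ 5.8 × 18^0.645 = 5.8 × 6.451 ≈ 37.418 kt.
37.418 × 0.514 ≈ 19.23 m/s → 19.2 m/s.

19.2 m/s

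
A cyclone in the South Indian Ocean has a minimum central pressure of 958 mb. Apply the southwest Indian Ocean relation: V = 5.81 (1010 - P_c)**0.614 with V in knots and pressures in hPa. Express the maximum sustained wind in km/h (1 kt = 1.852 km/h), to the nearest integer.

122 km/h

ΔP = 1010 − 958 = 52 mb.
V ≈ 5.81 × 52^0.614 = 5.81 × 11.314 ≈ 65.736 kt.
65.736 × 1.852 ≈ 121.74 km/h → 122 km/h.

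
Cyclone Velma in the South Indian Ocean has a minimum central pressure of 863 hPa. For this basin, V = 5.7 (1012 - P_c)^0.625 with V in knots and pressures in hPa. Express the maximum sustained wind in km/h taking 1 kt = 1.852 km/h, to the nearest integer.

ΔP = 1012 − 863 = 149 hPa.
V ≈ 5.7 × 149^0.625 = 5.7 × 22.816 ≈ 130.052 kt.
130.052 × 1.852 ≈ 240.86 km/h → 241 km/h.

241 km/h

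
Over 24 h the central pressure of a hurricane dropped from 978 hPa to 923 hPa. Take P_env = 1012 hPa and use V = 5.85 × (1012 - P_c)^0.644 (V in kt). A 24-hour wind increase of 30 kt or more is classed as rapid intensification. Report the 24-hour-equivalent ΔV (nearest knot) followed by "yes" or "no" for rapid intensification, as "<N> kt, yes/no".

49 kt, yes

V₁: ΔP = 34, V ≈ 5.85 × 34^0.644 ≈ 56.68 kt.
V₂: ΔP = 89, V ≈ 5.85 × 89^0.644 ≈ 105.33 kt.
ΔV over 24 h = 48.65 kt → 24 h equivalent = 48.65 × 24/24 ≈ 48.65 kt.
49 kt ≥ 30 kt ⇒ rapid intensification.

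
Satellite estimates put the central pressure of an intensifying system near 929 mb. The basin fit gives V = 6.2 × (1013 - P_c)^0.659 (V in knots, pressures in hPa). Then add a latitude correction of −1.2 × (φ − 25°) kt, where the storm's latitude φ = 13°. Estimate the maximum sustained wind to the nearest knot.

ΔP = 1013 − 929 = 84 mb.
84^0.659 ≈ 18.540.
V ≈ 6.2 × 18.540 ≈ 114.9 kt.
Latitude correction: −1.2 × (13 − 25) = 14.4 kt.
Corrected V ≈ 129.3 kt → 129 kt.

129 kt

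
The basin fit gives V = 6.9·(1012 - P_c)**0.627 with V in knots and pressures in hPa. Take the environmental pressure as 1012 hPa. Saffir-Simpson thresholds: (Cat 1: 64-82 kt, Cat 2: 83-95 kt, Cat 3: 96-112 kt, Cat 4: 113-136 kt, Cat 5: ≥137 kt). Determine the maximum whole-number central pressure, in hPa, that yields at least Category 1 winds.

977 hPa

Category 1 begins at V = 64 kt.
Required ΔP = (64/6.9)^(1/0.627) = 9.275^1.595 ≈ 34.90 hPa.
P_c ≤ 1012 − 34.90 = 977.10, so the highest integer P_c is 977 hPa.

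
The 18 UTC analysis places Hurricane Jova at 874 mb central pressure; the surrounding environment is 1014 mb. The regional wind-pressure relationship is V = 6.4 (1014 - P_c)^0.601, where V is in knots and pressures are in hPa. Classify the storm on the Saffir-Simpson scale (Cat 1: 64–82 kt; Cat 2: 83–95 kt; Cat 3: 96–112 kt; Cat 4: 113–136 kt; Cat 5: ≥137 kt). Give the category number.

ΔP = 1014 − 874 = 140 mb.
V ≈ 6.4 × 140^0.601 = 6.4 × 19.49 ≈ 125 kt.
125 kt falls in the Category 4 band.

4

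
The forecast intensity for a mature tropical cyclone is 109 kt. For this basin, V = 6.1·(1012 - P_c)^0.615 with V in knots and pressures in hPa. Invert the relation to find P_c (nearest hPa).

903 hPa

ΔP = (V / 6.1)^(1/0.615) = (109/6.1)^1.626.
109/6.1 = 17.869; 17.869^1.626 ≈ 108.62 hPa.
P_c = 1012 − 108.62 = 903.38 ≈ 903 hPa.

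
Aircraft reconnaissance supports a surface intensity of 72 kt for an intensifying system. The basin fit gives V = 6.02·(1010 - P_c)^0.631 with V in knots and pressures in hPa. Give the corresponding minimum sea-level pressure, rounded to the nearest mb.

959 mb

ΔP = (V / 6.02)^(1/0.631) = (72/6.02)^1.585.
72/6.02 = 11.960; 11.960^1.585 ≈ 51.05 mb.
P_c = 1010 − 51.05 = 958.95 ≈ 959 mb.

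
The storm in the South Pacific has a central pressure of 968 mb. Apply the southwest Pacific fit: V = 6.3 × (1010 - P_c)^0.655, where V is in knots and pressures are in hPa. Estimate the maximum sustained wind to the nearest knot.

ΔP = 1010 − 968 = 42 mb.
42^0.655 ≈ 11.567.
V ≈ 6.3 × 11.567 ≈ 72.9 kt.

73 kt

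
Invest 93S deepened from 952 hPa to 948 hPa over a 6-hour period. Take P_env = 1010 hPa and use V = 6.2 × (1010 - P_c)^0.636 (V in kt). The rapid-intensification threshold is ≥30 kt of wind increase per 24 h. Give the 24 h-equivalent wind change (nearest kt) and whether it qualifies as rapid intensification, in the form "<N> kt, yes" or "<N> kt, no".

V₁: ΔP = 58, V ≈ 6.2 × 58^0.636 ≈ 82.02 kt.
V₂: ΔP = 62, V ≈ 6.2 × 62^0.636 ≈ 85.58 kt.
ΔV over 6 h = 3.56 kt → 24 h equivalent = 3.56 × 24/6 ≈ 14.24 kt.
14 kt < 30 kt ⇒ not rapid intensification.

14 kt, no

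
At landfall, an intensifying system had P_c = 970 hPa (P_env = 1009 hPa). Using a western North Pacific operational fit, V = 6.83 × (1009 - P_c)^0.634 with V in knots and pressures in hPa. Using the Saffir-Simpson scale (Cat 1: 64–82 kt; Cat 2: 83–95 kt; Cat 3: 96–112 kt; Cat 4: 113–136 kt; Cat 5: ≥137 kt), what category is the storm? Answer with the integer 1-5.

ΔP = 1009 − 970 = 39 hPa.
V ≈ 6.83 × 39^0.634 = 6.83 × 10.20 ≈ 70 kt.
70 kt falls in the Category 1 band.

1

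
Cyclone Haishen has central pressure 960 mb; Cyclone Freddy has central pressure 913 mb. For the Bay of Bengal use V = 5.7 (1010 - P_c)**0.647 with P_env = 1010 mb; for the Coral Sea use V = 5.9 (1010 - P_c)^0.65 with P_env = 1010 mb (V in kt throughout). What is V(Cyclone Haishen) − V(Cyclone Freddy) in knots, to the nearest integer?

-44 kt

Cyclone Haishen: ΔP = 50; V ≈ 5.7 × 50^0.647 ≈ 71.63 kt.
Cyclone Freddy: ΔP = 97; V ≈ 5.9 × 97^0.65 ≈ 115.41 kt.
Difference ≈ 71.63 − 115.41 = -43.78 → -44 kt.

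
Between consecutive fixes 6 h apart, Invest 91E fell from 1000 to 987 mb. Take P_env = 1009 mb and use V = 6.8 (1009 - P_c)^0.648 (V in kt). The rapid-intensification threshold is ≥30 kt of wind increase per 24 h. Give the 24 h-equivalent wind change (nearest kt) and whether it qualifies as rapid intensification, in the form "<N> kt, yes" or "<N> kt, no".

89 kt, yes

V₁: ΔP = 9, V ≈ 6.8 × 9^0.648 ≈ 28.24 kt.
V₂: ΔP = 22, V ≈ 6.8 × 22^0.648 ≈ 50.40 kt.
ΔV over 6 h = 22.16 kt → 24 h equivalent = 22.16 × 24/6 ≈ 88.64 kt.
89 kt ≥ 30 kt ⇒ rapid intensification.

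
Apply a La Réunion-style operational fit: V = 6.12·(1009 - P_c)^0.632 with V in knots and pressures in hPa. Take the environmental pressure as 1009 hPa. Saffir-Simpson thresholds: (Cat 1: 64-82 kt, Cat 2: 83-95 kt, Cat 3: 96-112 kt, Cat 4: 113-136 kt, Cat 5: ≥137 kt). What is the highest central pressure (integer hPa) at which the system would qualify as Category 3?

Category 3 begins at V = 96 kt.
Required ΔP = (96/6.12)^(1/0.632) = 15.686^1.582 ≈ 77.92 hPa.
P_c ≤ 1009 − 77.92 = 931.08, so the highest integer P_c is 931 hPa.

931 hPa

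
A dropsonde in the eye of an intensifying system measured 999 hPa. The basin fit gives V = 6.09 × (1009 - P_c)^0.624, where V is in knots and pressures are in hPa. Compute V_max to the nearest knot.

ΔP = 1009 − 999 = 10 hPa.
10^0.624 ≈ 4.207.
V ≈ 6.09 × 4.207 ≈ 25.6 kt.

26 kt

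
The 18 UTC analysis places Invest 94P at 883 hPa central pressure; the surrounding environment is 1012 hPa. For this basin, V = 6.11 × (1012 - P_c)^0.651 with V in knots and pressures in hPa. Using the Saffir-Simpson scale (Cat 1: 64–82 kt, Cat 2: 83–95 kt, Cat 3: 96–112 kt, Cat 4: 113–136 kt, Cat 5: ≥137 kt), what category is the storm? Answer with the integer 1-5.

5

ΔP = 1012 − 883 = 129 hPa.
V ≈ 6.11 × 129^0.651 = 6.11 × 23.66 ≈ 145 kt.
145 kt falls in the Category 5 band.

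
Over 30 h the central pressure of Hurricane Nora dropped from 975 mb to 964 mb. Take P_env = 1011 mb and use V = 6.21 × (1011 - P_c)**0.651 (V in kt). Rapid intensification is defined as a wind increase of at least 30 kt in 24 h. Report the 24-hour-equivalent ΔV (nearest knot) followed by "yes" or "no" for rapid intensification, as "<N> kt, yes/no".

V₁: ΔP = 36, V ≈ 6.21 × 36^0.651 ≈ 64.01 kt.
V₂: ΔP = 47, V ≈ 6.21 × 47^0.651 ≈ 76.14 kt.
ΔV over 30 h = 12.13 kt → 24 h equivalent = 12.13 × 24/30 ≈ 9.70 kt.
10 kt < 30 kt ⇒ not rapid intensification.

10 kt, no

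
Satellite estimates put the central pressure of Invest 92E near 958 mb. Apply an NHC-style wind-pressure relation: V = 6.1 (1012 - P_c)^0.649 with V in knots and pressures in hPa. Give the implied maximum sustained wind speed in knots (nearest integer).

ΔP = 1012 − 958 = 54 mb.
54^0.649 ≈ 13.314.
V ≈ 6.1 × 13.314 ≈ 81.2 kt.

81 kt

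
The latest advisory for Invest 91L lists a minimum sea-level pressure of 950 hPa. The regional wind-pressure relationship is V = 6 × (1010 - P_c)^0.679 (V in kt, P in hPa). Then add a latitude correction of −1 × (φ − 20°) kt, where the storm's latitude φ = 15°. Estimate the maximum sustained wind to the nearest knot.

ΔP = 1010 − 950 = 60 hPa.
60^0.679 ≈ 16.120.
V ≈ 6 × 16.120 ≈ 96.7 kt.
Latitude correction: −1 × (15 − 20) = 5 kt.
Corrected V ≈ 101.7 kt → 102 kt.

102 kt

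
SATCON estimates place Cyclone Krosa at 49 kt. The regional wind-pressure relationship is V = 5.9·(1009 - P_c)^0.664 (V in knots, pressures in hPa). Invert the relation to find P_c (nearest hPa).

985 hPa

ΔP = (V / 5.9)^(1/0.664) = (49/5.9)^1.506.
49/5.9 = 8.305; 8.305^1.506 ≈ 24.24 hPa.
P_c = 1009 − 24.24 = 984.76 ≈ 985 hPa.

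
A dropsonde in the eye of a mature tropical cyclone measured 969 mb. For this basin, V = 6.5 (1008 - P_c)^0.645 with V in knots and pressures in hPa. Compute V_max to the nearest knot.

69 kt

ΔP = 1008 − 969 = 39 mb.
39^0.645 ≈ 10.623.
V ≈ 6.5 × 10.623 ≈ 69.0 kt.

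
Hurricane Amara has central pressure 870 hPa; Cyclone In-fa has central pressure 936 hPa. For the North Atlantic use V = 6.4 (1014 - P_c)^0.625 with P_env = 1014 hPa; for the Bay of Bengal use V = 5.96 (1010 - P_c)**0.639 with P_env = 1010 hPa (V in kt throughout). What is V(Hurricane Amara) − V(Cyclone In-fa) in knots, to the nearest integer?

Hurricane Amara: ΔP = 144; V ≈ 6.4 × 144^0.625 ≈ 142.94 kt.
Cyclone In-fa: ΔP = 74; V ≈ 5.96 × 74^0.639 ≈ 93.26 kt.
Difference ≈ 142.94 − 93.26 = 49.68 → 50 kt.

50 kt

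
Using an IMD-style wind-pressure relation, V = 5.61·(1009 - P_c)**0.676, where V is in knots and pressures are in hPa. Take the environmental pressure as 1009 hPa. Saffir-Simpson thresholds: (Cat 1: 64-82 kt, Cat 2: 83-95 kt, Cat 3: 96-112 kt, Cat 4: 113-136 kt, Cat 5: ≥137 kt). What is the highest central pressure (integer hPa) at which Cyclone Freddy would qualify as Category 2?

955 hPa

Category 2 begins at V = 83 kt.
Required ΔP = (83/5.61)^(1/0.676) = 14.795^1.479 ≈ 53.82 hPa.
P_c ≤ 1009 − 53.82 = 955.18, so the highest integer P_c is 955 hPa.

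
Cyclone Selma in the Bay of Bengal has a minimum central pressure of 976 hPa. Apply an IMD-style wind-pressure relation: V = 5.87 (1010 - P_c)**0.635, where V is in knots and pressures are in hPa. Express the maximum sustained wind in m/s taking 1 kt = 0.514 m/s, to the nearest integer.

ΔP = 1010 − 976 = 34 hPa.
V ≈ 5.87 × 34^0.635 = 5.87 × 9.386 ≈ 55.097 kt.
55.097 × 0.514 ≈ 28.32 m/s → 28 m/s.

28 m/s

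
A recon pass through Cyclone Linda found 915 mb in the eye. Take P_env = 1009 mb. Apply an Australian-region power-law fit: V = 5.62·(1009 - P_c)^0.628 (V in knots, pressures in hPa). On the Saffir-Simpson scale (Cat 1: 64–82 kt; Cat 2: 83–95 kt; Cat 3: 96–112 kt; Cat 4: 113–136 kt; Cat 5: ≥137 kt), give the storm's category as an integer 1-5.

ΔP = 1009 − 915 = 94 mb.
V ≈ 5.62 × 94^0.628 = 5.62 × 17.34 ≈ 97 kt.
97 kt falls in the Category 3 band.

3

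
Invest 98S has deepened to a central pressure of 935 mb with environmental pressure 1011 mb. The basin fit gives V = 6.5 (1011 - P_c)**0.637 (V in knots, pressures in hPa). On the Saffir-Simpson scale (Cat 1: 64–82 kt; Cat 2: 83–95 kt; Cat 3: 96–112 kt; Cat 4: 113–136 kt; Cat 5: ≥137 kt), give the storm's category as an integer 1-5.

ΔP = 1011 − 935 = 76 mb.
V ≈ 6.5 × 76^0.637 = 6.5 × 15.78 ≈ 103 kt.
103 kt falls in the Category 3 band.

3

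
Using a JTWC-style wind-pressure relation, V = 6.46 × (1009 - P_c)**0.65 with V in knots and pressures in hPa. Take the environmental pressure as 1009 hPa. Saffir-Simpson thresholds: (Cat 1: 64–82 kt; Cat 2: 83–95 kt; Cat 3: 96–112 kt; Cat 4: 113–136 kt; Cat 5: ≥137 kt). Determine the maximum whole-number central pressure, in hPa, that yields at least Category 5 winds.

899 hPa

Category 5 begins at V = 137 kt.
Required ΔP = (137/6.46)^(1/0.65) = 21.207^1.538 ≈ 109.84 hPa.
P_c ≤ 1009 − 109.84 = 899.16, so the highest integer P_c is 899 hPa.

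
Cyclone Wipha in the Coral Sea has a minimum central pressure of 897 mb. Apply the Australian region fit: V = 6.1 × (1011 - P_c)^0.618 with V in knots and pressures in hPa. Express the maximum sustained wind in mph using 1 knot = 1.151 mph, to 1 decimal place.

ΔP = 1011 − 897 = 114 mb.
V ≈ 6.1 × 114^0.618 = 6.1 × 18.671 ≈ 113.893 kt.
113.893 × 1.151 ≈ 131.09 mph → 131.1 mph.

131.1 mph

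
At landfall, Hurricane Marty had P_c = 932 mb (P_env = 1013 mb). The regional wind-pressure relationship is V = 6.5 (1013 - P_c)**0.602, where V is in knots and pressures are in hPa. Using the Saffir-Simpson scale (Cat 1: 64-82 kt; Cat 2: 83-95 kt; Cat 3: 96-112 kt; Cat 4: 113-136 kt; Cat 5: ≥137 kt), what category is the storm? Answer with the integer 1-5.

2

ΔP = 1013 − 932 = 81 mb.
V ≈ 6.5 × 81^0.602 = 6.5 × 14.09 ≈ 92 kt.
92 kt falls in the Category 2 band.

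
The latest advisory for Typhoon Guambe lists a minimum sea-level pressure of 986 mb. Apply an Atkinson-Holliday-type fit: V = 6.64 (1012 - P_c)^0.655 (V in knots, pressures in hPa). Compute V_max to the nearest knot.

ΔP = 1012 − 986 = 26 mb.
26^0.655 ≈ 8.449.
V ≈ 6.64 × 8.449 ≈ 56.1 kt.

56 kt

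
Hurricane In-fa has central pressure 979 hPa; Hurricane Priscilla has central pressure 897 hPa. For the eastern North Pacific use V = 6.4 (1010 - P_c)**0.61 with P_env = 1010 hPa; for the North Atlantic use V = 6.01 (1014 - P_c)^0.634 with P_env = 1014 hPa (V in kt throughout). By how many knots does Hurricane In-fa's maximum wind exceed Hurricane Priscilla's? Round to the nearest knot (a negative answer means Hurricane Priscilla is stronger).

Hurricane In-fa: ΔP = 31; V ≈ 6.4 × 31^0.61 ≈ 51.99 kt.
Hurricane Priscilla: ΔP = 117; V ≈ 6.01 × 117^0.634 ≈ 123.06 kt.
Difference ≈ 51.99 − 123.06 = -71.07 → -71 kt.

-71 kt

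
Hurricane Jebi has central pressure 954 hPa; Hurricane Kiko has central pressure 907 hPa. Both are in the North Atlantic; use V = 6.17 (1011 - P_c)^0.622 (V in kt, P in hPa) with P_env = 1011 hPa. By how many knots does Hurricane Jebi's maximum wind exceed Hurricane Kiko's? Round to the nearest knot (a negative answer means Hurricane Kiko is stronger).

-35 kt

Hurricane Jebi: ΔP = 57; V ≈ 6.17 × 57^0.622 ≈ 76.29 kt.
Hurricane Kiko: ΔP = 104; V ≈ 6.17 × 104^0.622 ≈ 110.89 kt.
Difference ≈ 76.29 − 110.89 = -34.60 → -35 kt.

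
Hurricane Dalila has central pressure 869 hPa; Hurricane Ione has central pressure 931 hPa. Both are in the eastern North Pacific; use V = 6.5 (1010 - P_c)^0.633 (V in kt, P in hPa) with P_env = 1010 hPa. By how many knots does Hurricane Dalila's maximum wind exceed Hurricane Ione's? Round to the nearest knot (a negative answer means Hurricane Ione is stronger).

46 kt

Hurricane Dalila: ΔP = 141; V ≈ 6.5 × 141^0.633 ≈ 149.06 kt.
Hurricane Ione: ΔP = 79; V ≈ 6.5 × 79^0.633 ≈ 103.30 kt.
Difference ≈ 149.06 − 103.30 = 45.76 → 46 kt.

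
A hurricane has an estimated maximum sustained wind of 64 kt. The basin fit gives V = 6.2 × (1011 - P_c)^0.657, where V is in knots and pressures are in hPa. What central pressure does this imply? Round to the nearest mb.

976 mb

ΔP = (V / 6.2)^(1/0.657) = (64/6.2)^1.522.
64/6.2 = 10.323; 10.323^1.522 ≈ 34.92 mb.
P_c = 1011 − 34.92 = 976.08 ≈ 976 mb.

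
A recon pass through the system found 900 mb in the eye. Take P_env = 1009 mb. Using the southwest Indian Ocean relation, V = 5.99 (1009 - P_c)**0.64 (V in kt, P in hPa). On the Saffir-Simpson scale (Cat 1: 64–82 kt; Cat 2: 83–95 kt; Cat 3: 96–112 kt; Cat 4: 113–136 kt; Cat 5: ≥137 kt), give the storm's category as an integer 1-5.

4

ΔP = 1009 − 900 = 109 mb.
V ≈ 5.99 × 109^0.64 = 5.99 × 20.14 ≈ 121 kt.
121 kt falls in the Category 4 band.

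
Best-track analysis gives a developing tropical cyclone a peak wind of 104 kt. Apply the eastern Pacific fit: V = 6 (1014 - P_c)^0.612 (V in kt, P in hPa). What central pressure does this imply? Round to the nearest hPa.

908 hPa

ΔP = (V / 6)^(1/0.612) = (104/6)^1.634.
104/6 = 17.333; 17.333^1.634 ≈ 105.76 hPa.
P_c = 1014 − 105.76 = 908.24 ≈ 908 hPa.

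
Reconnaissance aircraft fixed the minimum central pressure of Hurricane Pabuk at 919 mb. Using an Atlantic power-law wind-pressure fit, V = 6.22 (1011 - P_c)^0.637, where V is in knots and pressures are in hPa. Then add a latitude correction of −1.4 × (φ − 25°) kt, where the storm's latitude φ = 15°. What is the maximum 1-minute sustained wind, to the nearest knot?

ΔP = 1011 − 919 = 92 mb.
92^0.637 ≈ 17.821.
V ≈ 6.22 × 17.821 ≈ 110.8 kt.
Latitude correction: −1.4 × (15 − 25) = 14 kt.
Corrected V ≈ 124.8 kt → 125 kt.

125 kt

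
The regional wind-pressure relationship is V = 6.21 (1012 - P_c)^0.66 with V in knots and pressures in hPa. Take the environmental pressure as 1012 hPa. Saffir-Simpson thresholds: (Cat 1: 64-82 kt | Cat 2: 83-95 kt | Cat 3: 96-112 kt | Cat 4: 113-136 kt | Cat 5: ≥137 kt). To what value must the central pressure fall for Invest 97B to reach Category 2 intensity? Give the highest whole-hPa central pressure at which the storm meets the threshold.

961 hPa

Category 2 begins at V = 83 kt.
Required ΔP = (83/6.21)^(1/0.66) = 13.366^1.515 ≈ 50.82 hPa.
P_c ≤ 1012 − 50.82 = 961.18, so the highest integer P_c is 961 hPa.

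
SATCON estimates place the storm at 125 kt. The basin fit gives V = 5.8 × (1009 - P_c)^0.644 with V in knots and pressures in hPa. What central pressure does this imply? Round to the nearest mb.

891 mb

ΔP = (V / 5.8)^(1/0.644) = (125/5.8)^1.553.
125/5.8 = 21.552; 21.552^1.553 ≈ 117.66 mb.
P_c = 1009 − 117.66 = 891.34 ≈ 891 mb.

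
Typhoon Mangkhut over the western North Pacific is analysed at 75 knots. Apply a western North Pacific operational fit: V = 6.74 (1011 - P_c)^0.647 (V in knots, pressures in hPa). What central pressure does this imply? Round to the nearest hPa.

970 hPa

ΔP = (V / 6.74)^(1/0.647) = (75/6.74)^1.546.
75/6.74 = 11.128; 11.128^1.546 ≈ 41.43 hPa.
P_c = 1011 − 41.43 = 969.57 ≈ 970 hPa.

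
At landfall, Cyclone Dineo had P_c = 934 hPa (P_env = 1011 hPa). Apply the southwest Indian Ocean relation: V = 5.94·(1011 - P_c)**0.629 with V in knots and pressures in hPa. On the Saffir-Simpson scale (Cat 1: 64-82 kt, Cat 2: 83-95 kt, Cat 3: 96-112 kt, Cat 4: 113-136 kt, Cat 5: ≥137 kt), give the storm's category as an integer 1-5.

2

ΔP = 1011 − 934 = 77 hPa.
V ≈ 5.94 × 77^0.629 = 5.94 × 15.37 ≈ 91 kt.
91 kt falls in the Category 2 band.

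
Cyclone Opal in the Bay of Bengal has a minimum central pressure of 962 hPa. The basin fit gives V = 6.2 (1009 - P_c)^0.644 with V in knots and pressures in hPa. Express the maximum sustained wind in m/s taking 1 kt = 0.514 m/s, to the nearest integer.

ΔP = 1009 − 962 = 47 hPa.
V ≈ 6.2 × 47^0.644 = 6.2 × 11.935 ≈ 73.998 kt.
73.998 × 0.514 ≈ 38.04 m/s → 38 m/s.

38 m/s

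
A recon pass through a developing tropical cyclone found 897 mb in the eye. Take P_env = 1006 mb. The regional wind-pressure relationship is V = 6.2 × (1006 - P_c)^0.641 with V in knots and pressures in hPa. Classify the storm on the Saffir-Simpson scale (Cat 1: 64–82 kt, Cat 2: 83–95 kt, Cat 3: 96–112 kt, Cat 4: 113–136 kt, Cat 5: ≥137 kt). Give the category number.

4

ΔP = 1006 − 897 = 109 mb.
V ≈ 6.2 × 109^0.641 = 6.2 × 20.23 ≈ 125 kt.
125 kt falls in the Category 4 band.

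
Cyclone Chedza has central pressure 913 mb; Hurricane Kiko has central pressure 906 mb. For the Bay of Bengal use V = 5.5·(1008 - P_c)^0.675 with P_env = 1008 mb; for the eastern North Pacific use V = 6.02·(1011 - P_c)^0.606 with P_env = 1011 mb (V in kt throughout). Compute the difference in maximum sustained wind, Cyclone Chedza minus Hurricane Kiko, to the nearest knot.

Cyclone Chedza: ΔP = 95; V ≈ 5.5 × 95^0.675 ≈ 118.94 kt.
Hurricane Kiko: ΔP = 105; V ≈ 6.02 × 105^0.606 ≈ 101.03 kt.
Difference ≈ 118.94 − 101.03 = 17.91 → 18 kt.

18 kt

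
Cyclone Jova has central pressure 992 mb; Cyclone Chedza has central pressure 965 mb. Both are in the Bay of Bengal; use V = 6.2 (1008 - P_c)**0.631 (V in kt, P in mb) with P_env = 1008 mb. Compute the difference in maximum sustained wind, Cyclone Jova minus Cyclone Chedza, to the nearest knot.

Cyclone Jova: ΔP = 16; V ≈ 6.2 × 16^0.631 ≈ 35.66 kt.
Cyclone Chedza: ΔP = 43; V ≈ 6.2 × 43^0.631 ≈ 66.54 kt.
Difference ≈ 35.66 − 66.54 = -30.88 → -31 kt.

-31 kt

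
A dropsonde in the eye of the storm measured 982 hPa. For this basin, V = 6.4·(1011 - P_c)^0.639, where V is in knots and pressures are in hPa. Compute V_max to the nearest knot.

ΔP = 1011 − 982 = 29 hPa.
29^0.639 ≈ 8.599.
V ≈ 6.4 × 8.599 ≈ 55.0 kt.

55 kt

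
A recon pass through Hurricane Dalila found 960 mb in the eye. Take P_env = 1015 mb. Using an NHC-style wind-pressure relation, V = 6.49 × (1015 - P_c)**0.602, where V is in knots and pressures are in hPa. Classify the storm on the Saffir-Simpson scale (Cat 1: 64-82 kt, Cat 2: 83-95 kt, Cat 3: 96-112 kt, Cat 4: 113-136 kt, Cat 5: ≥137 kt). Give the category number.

1

ΔP = 1015 − 960 = 55 mb.
V ≈ 6.49 × 55^0.602 = 6.49 × 11.16 ≈ 72 kt.
72 kt falls in the Category 1 band.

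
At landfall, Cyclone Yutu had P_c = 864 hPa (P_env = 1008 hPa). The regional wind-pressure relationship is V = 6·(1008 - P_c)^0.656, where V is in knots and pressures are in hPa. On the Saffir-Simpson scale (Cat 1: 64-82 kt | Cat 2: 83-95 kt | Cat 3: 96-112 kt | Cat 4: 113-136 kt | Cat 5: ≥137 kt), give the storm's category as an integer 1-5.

ΔP = 1008 − 864 = 144 hPa.
V ≈ 6 × 144^0.656 = 6 × 26.05 ≈ 156 kt.
156 kt falls in the Category 5 band.

5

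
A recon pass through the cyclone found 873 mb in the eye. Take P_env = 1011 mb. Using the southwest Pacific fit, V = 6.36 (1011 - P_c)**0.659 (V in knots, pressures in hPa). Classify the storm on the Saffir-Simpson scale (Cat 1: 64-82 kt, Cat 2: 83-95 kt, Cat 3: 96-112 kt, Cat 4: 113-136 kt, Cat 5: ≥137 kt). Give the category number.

5

ΔP = 1011 − 873 = 138 mb.
V ≈ 6.36 × 138^0.659 = 6.36 × 25.71 ≈ 164 kt.
164 kt falls in the Category 5 band.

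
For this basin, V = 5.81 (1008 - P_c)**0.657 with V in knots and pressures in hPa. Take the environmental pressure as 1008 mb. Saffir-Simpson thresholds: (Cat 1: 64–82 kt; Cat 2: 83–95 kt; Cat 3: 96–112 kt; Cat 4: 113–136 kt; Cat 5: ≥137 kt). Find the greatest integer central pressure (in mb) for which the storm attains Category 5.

885 mb

Category 5 begins at V = 137 kt.
Required ΔP = (137/5.81)^(1/0.657) = 23.580^1.522 ≈ 122.77 mb.
P_c ≤ 1008 − 122.77 = 885.23, so the highest integer P_c is 885 mb.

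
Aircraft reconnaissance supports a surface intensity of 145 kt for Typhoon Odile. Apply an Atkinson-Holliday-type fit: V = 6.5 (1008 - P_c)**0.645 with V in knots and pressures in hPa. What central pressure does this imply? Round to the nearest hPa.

ΔP = (V / 6.5)^(1/0.645) = (145/6.5)^1.550.
145/6.5 = 22.308; 22.308^1.550 ≈ 123.20 hPa.
P_c = 1008 − 123.20 = 884.80 ≈ 885 hPa.

885 hPa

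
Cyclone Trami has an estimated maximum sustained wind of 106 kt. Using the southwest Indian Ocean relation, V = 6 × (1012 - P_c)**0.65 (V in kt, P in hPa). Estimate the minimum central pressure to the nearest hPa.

ΔP = (V / 6)^(1/0.65) = (106/6)^1.538.
106/6 = 17.667; 17.667^1.538 ≈ 82.93 hPa.
P_c = 1012 − 82.93 = 929.07 ≈ 929 hPa.

929 hPa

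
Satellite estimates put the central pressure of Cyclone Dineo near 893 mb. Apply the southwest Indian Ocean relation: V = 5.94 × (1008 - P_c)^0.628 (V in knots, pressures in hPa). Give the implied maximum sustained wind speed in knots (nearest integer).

117 kt

ΔP = 1008 − 893 = 115 mb.
115^0.628 ≈ 19.684.
V ≈ 5.94 × 19.684 ≈ 116.9 kt.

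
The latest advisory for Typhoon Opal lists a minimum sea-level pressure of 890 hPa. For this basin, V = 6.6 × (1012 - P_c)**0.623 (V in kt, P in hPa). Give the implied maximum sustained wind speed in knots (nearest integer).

132 kt

ΔP = 1012 − 890 = 122 hPa.
122^0.623 ≈ 19.944.
V ≈ 6.6 × 19.944 ≈ 131.6 kt.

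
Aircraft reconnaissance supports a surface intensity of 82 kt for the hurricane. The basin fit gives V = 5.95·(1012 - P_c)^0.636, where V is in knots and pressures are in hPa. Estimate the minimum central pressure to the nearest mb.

ΔP = (V / 5.95)^(1/0.636) = (82/5.95)^1.572.
82/5.95 = 13.782; 13.782^1.572 ≈ 61.85 mb.
P_c = 1012 − 61.85 = 950.15 ≈ 950 mb.

950 mb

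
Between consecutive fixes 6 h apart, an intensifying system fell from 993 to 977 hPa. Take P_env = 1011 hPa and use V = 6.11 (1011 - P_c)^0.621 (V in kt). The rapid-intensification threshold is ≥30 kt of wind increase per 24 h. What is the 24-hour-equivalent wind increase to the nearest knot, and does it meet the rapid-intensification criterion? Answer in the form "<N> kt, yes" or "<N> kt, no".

71 kt, yes

V₁: ΔP = 18, V ≈ 6.11 × 18^0.621 ≈ 36.78 kt.
V₂: ΔP = 34, V ≈ 6.11 × 34^0.621 ≈ 54.59 kt.
ΔV over 6 h = 17.81 kt → 24 h equivalent = 17.81 × 24/6 ≈ 71.24 kt.
71 kt ≥ 30 kt ⇒ rapid intensification.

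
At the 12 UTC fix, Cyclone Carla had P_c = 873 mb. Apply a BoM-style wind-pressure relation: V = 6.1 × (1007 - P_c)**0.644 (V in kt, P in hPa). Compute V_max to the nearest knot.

143 kt

ΔP = 1007 − 873 = 134 mb.
134^0.644 ≈ 23.434.
V ≈ 6.1 × 23.434 ≈ 143.0 kt.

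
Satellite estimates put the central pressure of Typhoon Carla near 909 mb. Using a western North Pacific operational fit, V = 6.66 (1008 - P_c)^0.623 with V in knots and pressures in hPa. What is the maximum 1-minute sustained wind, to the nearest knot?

117 kt

ΔP = 1008 − 909 = 99 mb.
99^0.623 ≈ 17.510.
V ≈ 6.66 × 17.510 ≈ 116.6 kt.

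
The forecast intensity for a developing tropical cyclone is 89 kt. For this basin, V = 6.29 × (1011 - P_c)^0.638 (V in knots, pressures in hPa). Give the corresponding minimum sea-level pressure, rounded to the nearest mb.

ΔP = (V / 6.29)^(1/0.638) = (89/6.29)^1.567.
89/6.29 = 14.149; 14.149^1.567 ≈ 63.63 mb.
P_c = 1011 − 63.63 = 947.37 ≈ 947 mb.

947 mb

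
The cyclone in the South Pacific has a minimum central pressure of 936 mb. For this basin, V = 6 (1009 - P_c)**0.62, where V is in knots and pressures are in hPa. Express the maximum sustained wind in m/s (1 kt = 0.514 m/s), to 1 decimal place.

ΔP = 1009 − 936 = 73 mb.
V ≈ 6 × 73^0.62 = 6 × 14.298 ≈ 85.785 kt.
85.785 × 0.514 ≈ 44.09 m/s → 44.1 m/s.

44.1 m/s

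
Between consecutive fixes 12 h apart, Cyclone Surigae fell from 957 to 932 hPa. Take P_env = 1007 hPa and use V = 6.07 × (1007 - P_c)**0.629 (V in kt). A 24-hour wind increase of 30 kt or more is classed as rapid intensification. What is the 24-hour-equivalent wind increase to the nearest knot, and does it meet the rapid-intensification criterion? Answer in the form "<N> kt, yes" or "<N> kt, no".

41 kt, yes

V₁: ΔP = 50, V ≈ 6.07 × 50^0.629 ≈ 71.10 kt.
V₂: ΔP = 75, V ≈ 6.07 × 75^0.629 ≈ 91.75 kt.
ΔV over 12 h = 20.65 kt → 24 h equivalent = 20.65 × 24/12 ≈ 41.30 kt.
41 kt ≥ 30 kt ⇒ rapid intensification.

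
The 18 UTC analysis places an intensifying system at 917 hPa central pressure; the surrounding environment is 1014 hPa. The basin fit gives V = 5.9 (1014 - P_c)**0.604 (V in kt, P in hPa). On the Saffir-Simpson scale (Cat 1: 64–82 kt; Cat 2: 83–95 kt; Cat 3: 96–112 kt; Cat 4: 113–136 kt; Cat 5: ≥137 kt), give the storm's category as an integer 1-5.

2

ΔP = 1014 − 917 = 97 hPa.
V ≈ 5.9 × 97^0.604 = 5.9 × 15.85 ≈ 94 kt.
94 kt falls in the Category 2 band.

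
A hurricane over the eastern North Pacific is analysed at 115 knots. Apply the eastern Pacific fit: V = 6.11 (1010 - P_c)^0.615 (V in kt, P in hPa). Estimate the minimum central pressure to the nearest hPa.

892 hPa

ΔP = (V / 6.11)^(1/0.615) = (115/6.11)^1.626.
115/6.11 = 18.822; 18.822^1.626 ≈ 118.20 hPa.
P_c = 1010 − 118.20 = 891.80 ≈ 892 hPa.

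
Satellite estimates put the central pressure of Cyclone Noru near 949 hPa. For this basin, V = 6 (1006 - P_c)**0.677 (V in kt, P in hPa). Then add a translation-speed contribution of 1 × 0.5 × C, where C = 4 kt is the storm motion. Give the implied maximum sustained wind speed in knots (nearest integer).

ΔP = 1006 − 949 = 57 hPa.
57^0.677 ≈ 15.443.
V ≈ 6 × 15.443 ≈ 92.7 kt.
Translation term: 1 × 0.5 × 4 = 2 kt.
Corrected V ≈ 94.7 kt → 95 kt.

95 kt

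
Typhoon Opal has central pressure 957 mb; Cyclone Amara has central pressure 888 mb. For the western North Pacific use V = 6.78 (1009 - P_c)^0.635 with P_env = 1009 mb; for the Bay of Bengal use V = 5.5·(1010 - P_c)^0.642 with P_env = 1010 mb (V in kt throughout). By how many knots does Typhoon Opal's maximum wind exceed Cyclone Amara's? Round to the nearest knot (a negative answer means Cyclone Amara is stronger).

-37 kt

Typhoon Opal: ΔP = 52; V ≈ 6.78 × 52^0.635 ≈ 83.35 kt.
Cyclone Amara: ΔP = 122; V ≈ 5.5 × 122^0.642 ≈ 120.17 kt.
Difference ≈ 83.35 − 120.17 = -36.82 → -37 kt.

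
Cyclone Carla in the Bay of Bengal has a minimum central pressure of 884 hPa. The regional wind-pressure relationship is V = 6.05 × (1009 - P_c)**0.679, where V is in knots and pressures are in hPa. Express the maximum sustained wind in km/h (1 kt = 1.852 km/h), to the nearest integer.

ΔP = 1009 − 884 = 125 hPa.
V ≈ 6.05 × 125^0.679 = 6.05 × 26.534 ≈ 160.530 kt.
160.530 × 1.852 ≈ 297.30 km/h → 297 km/h.

297 km/h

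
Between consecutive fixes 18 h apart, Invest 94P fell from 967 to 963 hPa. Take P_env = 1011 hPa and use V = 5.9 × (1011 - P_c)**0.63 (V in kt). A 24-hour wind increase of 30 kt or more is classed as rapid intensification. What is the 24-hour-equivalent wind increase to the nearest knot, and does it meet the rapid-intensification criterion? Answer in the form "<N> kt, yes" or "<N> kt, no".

5 kt, no

V₁: ΔP = 44, V ≈ 5.9 × 44^0.63 ≈ 64.01 kt.
V₂: ΔP = 48, V ≈ 5.9 × 48^0.63 ≈ 67.61 kt.
ΔV over 18 h = 3.60 kt → 24 h equivalent = 3.60 × 24/18 ≈ 4.80 kt.
5 kt < 30 kt ⇒ not rapid intensification.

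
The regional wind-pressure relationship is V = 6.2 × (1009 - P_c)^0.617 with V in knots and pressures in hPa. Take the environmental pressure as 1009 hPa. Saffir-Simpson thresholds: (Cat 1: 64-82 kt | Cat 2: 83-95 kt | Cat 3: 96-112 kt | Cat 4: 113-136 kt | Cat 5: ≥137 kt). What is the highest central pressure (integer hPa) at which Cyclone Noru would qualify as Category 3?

Category 3 begins at V = 96 kt.
Required ΔP = (96/6.2)^(1/0.617) = 15.484^1.621 ≈ 84.82 hPa.
P_c ≤ 1009 − 84.82 = 924.18, so the highest integer P_c is 924 hPa.

924 hPa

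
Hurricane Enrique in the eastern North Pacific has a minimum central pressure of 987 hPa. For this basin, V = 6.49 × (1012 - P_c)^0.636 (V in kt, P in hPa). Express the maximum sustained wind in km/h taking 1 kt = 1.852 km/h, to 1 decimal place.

ΔP = 1012 − 987 = 25 hPa.
V ≈ 6.49 × 25^0.636 = 6.49 × 7.746 ≈ 50.273 kt.
50.273 × 1.852 ≈ 93.11 km/h → 93.1 km/h.

93.1 km/h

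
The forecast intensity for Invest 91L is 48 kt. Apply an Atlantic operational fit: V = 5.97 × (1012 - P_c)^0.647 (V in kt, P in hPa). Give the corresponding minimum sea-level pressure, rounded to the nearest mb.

987 mb

ΔP = (V / 5.97)^(1/0.647) = (48/5.97)^1.546.
48/5.97 = 8.040; 8.040^1.546 ≈ 25.07 mb.
P_c = 1012 − 25.07 = 986.93 ≈ 987 mb.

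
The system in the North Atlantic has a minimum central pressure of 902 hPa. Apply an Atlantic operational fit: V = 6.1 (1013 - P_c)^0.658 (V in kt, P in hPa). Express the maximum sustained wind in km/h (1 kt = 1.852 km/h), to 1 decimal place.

ΔP = 1013 − 902 = 111 hPa.
V ≈ 6.1 × 111^0.658 = 6.1 × 22.173 ≈ 135.255 kt.
135.255 × 1.852 ≈ 250.49 km/h → 250.5 km/h.

250.5 km/h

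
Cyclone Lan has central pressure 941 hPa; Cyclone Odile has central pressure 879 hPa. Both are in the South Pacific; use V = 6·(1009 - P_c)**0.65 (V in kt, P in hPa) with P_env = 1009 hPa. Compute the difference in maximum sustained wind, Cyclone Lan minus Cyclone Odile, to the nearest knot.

-49 kt

Cyclone Lan: ΔP = 68; V ≈ 6 × 68^0.65 ≈ 93.17 kt.
Cyclone Odile: ΔP = 130; V ≈ 6 × 130^0.65 ≈ 141.98 kt.
Difference ≈ 93.17 − 141.98 = -48.81 → -49 kt.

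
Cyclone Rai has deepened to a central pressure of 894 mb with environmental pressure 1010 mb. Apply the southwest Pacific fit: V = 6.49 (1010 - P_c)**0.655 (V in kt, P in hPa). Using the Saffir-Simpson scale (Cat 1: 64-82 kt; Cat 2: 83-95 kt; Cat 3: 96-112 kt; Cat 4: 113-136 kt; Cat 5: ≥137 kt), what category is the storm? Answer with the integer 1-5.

ΔP = 1010 − 894 = 116 mb.
V ≈ 6.49 × 116^0.655 = 6.49 × 22.50 ≈ 146 kt.
146 kt falls in the Category 5 band.

5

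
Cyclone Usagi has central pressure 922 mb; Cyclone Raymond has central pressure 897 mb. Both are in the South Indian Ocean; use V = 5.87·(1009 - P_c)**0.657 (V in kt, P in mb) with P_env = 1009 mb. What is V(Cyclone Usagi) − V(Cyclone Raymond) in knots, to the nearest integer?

-20 kt

Cyclone Usagi: ΔP = 87; V ≈ 5.87 × 87^0.657 ≈ 110.38 kt.
Cyclone Raymond: ΔP = 112; V ≈ 5.87 × 112^0.657 ≈ 130.31 kt.
Difference ≈ 110.38 − 130.31 = -19.93 → -20 kt.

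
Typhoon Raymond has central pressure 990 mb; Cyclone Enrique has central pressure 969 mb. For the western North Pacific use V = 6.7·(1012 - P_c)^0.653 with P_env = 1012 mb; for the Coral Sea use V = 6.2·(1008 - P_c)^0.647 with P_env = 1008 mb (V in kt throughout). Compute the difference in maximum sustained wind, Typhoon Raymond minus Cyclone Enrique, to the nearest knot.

Typhoon Raymond: ΔP = 22; V ≈ 6.7 × 22^0.653 ≈ 50.43 kt.
Cyclone Enrique: ΔP = 39; V ≈ 6.2 × 39^0.647 ≈ 66.35 kt.
Difference ≈ 50.43 − 66.35 = -15.92 → -16 kt.

-16 kt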